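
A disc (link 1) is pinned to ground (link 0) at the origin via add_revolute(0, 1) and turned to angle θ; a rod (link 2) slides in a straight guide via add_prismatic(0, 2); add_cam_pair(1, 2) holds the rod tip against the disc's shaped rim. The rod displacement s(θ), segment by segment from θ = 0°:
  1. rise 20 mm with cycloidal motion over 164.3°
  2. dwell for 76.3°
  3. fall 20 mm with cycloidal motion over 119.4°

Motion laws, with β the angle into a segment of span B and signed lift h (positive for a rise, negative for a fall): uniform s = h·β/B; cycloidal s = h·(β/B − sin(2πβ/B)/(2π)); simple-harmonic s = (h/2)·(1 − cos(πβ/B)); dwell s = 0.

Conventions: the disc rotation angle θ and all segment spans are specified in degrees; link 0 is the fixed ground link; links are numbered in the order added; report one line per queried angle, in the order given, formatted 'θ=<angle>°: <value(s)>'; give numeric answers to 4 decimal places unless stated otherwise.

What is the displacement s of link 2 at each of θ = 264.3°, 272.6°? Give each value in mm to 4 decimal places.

segment 1 (0° to 164.3°, cycloidal, h = 20) is passed completely: s = 0.0000 + (20) = 20.0000
segment 2 (164.3° to 240.6°, dwell): s unchanged at 20.0000
θ = 264.3° falls in segment 3 (240.6° to 360°, cycloidal, h = -20): β = 264.3 − 240.6 = 23.7°, B = 119.4°; Δs = -20·(0.1985 − sin(2π·0.1985)/(2π)) = -0.9520; s = 20.0000 − 0.9520 = 19.0480
θ = 272.6° falls in segment 3 (240.6° to 360°, cycloidal, h = -20): β = 272.6 − 240.6 = 32°, B = 119.4°; Δs = -20·(0.2680 − sin(2π·0.2680)/(2π)) = -2.1974; s = 20.0000 − 2.1974 = 17.8026

θ=264.3°: 19.0480
θ=272.6°: 17.8026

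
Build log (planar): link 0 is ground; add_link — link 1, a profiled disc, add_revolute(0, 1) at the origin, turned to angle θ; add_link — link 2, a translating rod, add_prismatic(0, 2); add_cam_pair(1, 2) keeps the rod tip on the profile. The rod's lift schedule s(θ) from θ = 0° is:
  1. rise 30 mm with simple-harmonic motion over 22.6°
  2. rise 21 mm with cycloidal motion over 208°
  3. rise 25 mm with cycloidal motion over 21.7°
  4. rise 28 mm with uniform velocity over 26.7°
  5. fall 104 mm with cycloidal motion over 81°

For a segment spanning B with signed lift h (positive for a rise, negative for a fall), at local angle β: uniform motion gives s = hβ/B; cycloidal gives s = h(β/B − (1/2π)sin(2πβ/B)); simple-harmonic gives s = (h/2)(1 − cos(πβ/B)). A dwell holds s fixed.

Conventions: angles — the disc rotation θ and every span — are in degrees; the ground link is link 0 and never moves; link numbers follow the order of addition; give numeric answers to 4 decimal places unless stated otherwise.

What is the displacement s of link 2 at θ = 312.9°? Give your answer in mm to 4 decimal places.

seg 1 [0°–22.6°] simple-harmonic, h=30: full span → s += 30 → s = 30.0000
seg 2 [22.6°–230.6°] cycloidal, h=21: full span → s += 21 → s = 51.0000
seg 3 [230.6°–252.3°] cycloidal, h=25: full span → s += 25 → s = 76.0000
seg 4 [252.3°–279°] uniform, h=28: full span → s += 28 → s = 104.0000
seg 5 [279°–360°] cycloidal, h=-104: θ=312.9° here. β=33.9, B=81. -104·(0.4185 − sin(2π·0.4185)/(2π)) = -35.4172 → s = 68.5828

68.5828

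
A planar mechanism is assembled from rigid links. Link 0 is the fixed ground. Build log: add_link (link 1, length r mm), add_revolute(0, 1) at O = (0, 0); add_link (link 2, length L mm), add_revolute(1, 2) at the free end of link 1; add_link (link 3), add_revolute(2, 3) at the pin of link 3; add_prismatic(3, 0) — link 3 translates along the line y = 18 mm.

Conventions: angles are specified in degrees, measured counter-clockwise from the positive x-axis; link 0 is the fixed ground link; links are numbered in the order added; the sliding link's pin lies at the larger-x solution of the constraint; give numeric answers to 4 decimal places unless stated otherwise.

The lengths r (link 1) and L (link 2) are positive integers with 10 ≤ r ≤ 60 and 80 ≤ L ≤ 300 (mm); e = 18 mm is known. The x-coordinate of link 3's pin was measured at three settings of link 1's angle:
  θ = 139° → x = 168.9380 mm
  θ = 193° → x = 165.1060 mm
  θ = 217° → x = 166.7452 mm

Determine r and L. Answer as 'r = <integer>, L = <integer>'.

constraint per measurement: (x − r cos θ)² + (r sin θ − e)² = L²
subtracting the θ₁ and θ₂ equations cancels the r² and L² terms:
r = (x₁² − x₂²) / (2[(x₁cos θ₁ + e sin θ₁) − (x₂cos θ₂ + e sin θ₂)]) = 12.9999 → r = 13
L² = (x₁ − r cos θ₁)² + (r sin θ₁ − e)² = 32040.9895 → L = 179.0000 → L = 179
check at θ₃=217°: x = 166.7452 (printed 166.7452) ✓

r = 13, L = 179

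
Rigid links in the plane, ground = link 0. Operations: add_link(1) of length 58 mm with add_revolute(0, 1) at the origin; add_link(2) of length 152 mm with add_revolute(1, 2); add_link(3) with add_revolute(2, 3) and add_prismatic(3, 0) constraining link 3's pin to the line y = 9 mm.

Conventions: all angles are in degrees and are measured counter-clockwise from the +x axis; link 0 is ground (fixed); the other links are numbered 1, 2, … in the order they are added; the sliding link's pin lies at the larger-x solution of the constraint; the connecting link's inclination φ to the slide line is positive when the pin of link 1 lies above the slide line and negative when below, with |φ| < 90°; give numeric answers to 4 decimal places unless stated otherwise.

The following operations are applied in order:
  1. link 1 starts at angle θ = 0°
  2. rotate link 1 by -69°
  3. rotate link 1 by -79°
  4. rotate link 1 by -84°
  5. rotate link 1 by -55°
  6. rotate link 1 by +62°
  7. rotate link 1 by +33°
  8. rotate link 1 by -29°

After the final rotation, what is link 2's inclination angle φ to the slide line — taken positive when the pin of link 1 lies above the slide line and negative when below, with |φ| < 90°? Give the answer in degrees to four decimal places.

geometry: r = 58 mm, L = 152 mm, e = 9 mm; θ starts at 0°
rotate link 1 by -69°: θ ← 0° -69° = -69°
rotate link 1 by -79°: θ ← -69° -79° = -148°
rotate link 1 by -84°: θ ← -148° -84° = -232°
rotate link 1 by -55°: θ ← -232° -55° = -287°
rotate link 1 by +62°: θ ← -287° +62° = -225°
rotate link 1 by +33°: θ ← -225° +33° = -192°
rotate link 1 by -29°: θ ← -192° -29° = -221°
h = r sin θ − e = 38.051424 − 9 = 29.051424
sin φ = h / L = 29.051424 / 152 = 0.19112779
φ = arcsin(0.19112779) = 11.018608°

11.0186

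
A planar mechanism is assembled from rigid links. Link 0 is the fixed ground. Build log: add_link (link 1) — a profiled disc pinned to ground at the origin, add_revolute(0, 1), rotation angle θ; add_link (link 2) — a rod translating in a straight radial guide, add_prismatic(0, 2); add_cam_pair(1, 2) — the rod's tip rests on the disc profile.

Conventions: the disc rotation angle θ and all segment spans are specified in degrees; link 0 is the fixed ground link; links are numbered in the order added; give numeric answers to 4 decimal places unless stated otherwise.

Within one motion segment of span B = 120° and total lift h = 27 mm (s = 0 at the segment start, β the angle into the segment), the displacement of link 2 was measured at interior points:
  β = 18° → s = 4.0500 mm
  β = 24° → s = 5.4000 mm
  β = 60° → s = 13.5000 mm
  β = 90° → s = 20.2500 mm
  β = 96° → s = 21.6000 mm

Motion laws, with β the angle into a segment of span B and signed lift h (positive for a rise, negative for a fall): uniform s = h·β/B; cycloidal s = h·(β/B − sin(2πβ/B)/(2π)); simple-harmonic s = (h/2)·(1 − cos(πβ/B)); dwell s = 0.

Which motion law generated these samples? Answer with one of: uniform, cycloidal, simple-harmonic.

candidates at β/B = r: uniform s = h·r (linear in β); cycloidal s = h·(r − sin(2πr)/(2π)); simple-harmonic s = (h/2)(1 − cos(πr))
β=18°: printed 4.0500 | uniform 4.0500, cycloidal 0.5735, simple-harmonic 1.4714
β=24°: printed 5.4000 | uniform 5.4000, cycloidal 1.3131, simple-harmonic 2.5783
β=60°: printed 13.5000 | uniform 13.5000, cycloidal 13.5000, simple-harmonic 13.5000
β=90°: printed 20.2500 | uniform 20.2500, cycloidal 24.5472, simple-harmonic 23.0459
β=96°: printed 21.6000 | uniform 21.6000, cycloidal 25.6869, simple-harmonic 24.4217
only one law matches every sample → uniform

uniform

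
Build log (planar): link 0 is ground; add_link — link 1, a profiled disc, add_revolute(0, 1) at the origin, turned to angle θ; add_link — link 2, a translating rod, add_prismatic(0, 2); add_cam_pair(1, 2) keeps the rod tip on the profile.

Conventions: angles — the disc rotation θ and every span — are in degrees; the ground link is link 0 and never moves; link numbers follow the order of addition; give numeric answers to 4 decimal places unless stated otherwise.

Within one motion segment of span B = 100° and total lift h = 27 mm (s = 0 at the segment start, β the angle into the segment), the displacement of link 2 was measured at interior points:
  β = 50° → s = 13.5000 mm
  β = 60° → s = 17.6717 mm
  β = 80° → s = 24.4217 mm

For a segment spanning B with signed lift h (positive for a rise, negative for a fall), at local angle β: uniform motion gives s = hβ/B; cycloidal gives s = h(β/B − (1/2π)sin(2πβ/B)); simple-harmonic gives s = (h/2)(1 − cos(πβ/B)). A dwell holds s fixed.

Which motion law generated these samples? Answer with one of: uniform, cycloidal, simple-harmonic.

candidates at β/B = r: uniform s = h·r (linear in β); cycloidal s = h·(r − sin(2πr)/(2π)); simple-harmonic s = (h/2)(1 − cos(πr))
β=50°: printed 13.5000 | uniform 13.5000, cycloidal 13.5000, simple-harmonic 13.5000
β=60°: printed 17.6717 | uniform 16.2000, cycloidal 18.7258, simple-harmonic 17.6717
β=80°: printed 24.4217 | uniform 21.6000, cycloidal 25.6869, simple-harmonic 24.4217
only one law matches every sample → simple-harmonic

simple-harmonic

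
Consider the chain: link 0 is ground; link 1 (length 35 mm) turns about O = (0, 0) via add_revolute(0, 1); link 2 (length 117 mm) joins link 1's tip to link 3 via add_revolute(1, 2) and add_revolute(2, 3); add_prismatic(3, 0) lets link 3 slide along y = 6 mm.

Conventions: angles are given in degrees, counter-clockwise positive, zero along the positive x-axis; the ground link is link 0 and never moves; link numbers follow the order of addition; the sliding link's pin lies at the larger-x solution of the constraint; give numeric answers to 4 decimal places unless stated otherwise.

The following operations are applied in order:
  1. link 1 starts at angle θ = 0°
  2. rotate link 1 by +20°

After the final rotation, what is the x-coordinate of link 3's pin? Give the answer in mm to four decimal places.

geometry: r = 35 mm, L = 117 mm, e = 6 mm; θ starts at 0°
rotate link 1 by +20°: θ ← 0° +20° = 20°
crank pin P = (r cos θ, r sin θ) = (32.889242, 11.970705)
h = r sin θ − e = 11.970705 − 6 = 5.970705
x = r cos θ + √(L² − h²) = 32.889242 + 116.847553 = 149.736795

149.7368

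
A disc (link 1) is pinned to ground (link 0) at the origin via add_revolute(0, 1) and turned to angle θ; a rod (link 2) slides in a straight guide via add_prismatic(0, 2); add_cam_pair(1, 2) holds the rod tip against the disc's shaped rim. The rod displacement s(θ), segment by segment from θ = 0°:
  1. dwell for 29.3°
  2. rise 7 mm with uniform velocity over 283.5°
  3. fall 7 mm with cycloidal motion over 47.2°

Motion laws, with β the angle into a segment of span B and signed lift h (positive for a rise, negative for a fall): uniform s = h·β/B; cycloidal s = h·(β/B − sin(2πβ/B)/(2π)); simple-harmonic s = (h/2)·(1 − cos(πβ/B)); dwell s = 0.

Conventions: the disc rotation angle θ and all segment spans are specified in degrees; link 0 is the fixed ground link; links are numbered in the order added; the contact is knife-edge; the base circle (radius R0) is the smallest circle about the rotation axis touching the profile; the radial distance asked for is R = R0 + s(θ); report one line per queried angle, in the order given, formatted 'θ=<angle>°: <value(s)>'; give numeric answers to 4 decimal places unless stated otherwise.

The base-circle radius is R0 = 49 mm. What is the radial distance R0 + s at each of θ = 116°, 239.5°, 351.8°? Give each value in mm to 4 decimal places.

segment 1 (0° to 29.3°, dwell): s unchanged at 0.0000
θ = 116° falls in segment 2 (29.3° to 312.8°, uniform, h = 7): β = 116 − 29.3 = 86.7°, B = 283.5°; Δs = 7·86.7/283.5 = 2.1407; s = 0.0000 + 2.1407 = 2.1407
θ = 239.5° falls in segment 2 (29.3° to 312.8°, uniform, h = 7): β = 239.5 − 29.3 = 210.2°, B = 283.5°; Δs = 7·210.2/283.5 = 5.1901; s = 0.0000 + 5.1901 = 5.1901
segment 2 (29.3° to 312.8°, uniform, h = 7) is passed completely: s = 0.0000 + (7) = 7.0000
θ = 351.8° falls in segment 3 (312.8° to 360°, cycloidal, h = -7): β = 351.8 − 312.8 = 39°, B = 47.2°; Δs = -7·(0.8263 − sin(2π·0.8263)/(2π)) = -6.7725; s = 7.0000 − 6.7725 = 0.2275
θ=116°: R = R0 + s = 49 + 2.1407 = 51.1407
θ=239.5°: R = R0 + s = 49 + 5.1901 = 54.1901
θ=351.8°: R = R0 + s = 49 + 0.2275 = 49.2275

θ=116°: 51.1407
θ=239.5°: 54.1901
θ=351.8°: 49.2275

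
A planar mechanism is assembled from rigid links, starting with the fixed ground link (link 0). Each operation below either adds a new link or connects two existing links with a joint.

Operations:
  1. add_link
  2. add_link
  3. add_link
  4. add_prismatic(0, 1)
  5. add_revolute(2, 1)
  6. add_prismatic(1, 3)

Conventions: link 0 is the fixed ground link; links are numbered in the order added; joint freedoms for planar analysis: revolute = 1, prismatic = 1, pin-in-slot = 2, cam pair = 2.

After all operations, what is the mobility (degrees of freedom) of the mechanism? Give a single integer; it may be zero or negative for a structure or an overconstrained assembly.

L=1 J1=0 J2=0
add link → L=2 J1=0 J2=0
add link → L=3 J1=0 J2=0
add link → L=4 J1=0 J2=0
P@0,1 dof=1 J1 → L=4 J1=1 J2=0
R@2,1 dof=1 J1 → L=4 J1=2 J2=0
P@1,3 dof=1 J1 → L=4 J1=3 J2=0
M=3(L−1)−2J1−J2=3·3−2·3−0=3

M = 3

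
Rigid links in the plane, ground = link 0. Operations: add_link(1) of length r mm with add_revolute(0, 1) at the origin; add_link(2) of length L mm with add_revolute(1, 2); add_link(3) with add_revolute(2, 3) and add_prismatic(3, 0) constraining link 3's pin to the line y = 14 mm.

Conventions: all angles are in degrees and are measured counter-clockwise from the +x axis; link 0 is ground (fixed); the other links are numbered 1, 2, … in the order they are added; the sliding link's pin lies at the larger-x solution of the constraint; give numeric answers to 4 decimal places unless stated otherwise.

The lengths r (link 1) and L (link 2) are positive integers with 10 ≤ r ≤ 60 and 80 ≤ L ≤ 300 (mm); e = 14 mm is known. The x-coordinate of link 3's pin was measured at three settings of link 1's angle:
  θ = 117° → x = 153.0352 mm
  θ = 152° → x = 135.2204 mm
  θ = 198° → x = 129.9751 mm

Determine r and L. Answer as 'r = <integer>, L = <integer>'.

constraint per measurement: (x − r cos θ)² + (r sin θ − e)² = L²
subtracting the θ₁ and θ₂ equations cancels the r² and L² terms:
r = (x₁² − x₂²) / (2[(x₁cos θ₁ + e sin θ₁) − (x₂cos θ₂ + e sin θ₂)]) = 46.0001 → r = 46
L² = (x₁ − r cos θ₁)² + (r sin θ₁ − e)² = 30975.9965 → L = 176.0000 → L = 176
check at θ₃=198°: x = 129.9751 (printed 129.9751) ✓

r = 46, L = 176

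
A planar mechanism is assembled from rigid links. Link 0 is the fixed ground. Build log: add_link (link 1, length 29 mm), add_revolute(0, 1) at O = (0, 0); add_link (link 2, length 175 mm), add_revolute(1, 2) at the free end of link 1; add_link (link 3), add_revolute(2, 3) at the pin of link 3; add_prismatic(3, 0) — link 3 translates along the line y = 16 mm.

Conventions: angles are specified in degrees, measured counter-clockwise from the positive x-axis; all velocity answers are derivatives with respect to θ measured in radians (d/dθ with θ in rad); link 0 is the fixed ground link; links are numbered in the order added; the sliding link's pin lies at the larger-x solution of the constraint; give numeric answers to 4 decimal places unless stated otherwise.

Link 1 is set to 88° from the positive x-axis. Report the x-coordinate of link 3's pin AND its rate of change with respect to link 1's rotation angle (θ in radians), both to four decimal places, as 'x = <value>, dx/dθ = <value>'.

geometry: r = 29 mm, L = 175 mm, e = 16 mm
crank pin P = (r cos θ, r sin θ) = (1.012085, 28.982334)
h = r sin θ − e = 28.982334 − 16 = 12.982334
x = r cos θ + √(L² − h²) = 1.012085 + 174.517790 = 175.529875
dx/dθ = −r sin θ − h·r cos θ/√(L² − h²) (θ in radians; h = 12.982334) = -29.057623

x = 175.5299, dx/dθ = -29.0576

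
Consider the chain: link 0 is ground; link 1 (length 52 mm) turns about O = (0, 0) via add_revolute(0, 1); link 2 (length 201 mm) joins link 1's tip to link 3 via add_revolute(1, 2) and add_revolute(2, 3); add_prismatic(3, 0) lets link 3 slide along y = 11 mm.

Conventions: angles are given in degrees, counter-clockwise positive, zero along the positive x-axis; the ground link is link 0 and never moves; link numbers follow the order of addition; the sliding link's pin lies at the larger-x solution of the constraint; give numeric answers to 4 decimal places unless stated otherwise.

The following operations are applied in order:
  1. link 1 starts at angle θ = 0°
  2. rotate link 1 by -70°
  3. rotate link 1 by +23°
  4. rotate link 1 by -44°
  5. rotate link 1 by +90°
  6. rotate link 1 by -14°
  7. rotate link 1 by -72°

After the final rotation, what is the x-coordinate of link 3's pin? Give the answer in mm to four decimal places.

geometry: r = 52 mm, L = 201 mm, e = 11 mm; θ starts at 0°
rotate link 1 by -70°: θ ← 0° -70° = -70°
rotate link 1 by +23°: θ ← -70° +23° = -47°
rotate link 1 by -44°: θ ← -47° -44° = -91°
rotate link 1 by +90°: θ ← -91° +90° = -1°
rotate link 1 by -14°: θ ← -1° -14° = -15°
rotate link 1 by -72°: θ ← -15° -72° = -87°
crank pin P = (r cos θ, r sin θ) = (2.721470, -51.928736)
h = r sin θ − e = -51.928736 − 11 = -62.928736
x = r cos θ + √(L² − h²) = 2.721470 + 190.895192 = 193.616661

193.6167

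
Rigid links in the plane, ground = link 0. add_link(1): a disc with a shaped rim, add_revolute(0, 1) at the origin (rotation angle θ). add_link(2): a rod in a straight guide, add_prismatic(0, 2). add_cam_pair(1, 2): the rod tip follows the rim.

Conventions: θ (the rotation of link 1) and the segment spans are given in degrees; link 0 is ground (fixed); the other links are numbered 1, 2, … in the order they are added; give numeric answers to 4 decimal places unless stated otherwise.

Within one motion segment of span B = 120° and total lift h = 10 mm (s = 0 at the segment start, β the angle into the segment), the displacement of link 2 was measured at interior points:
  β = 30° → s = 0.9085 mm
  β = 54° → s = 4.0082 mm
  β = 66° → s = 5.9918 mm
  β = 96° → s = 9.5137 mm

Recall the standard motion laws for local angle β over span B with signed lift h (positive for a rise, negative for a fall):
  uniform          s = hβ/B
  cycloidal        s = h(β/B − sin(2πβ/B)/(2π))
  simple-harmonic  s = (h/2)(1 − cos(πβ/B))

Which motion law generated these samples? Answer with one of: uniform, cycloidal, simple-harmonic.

candidates at β/B = r: uniform s = h·r (linear in β); cycloidal s = h·(r − sin(2πr)/(2π)); simple-harmonic s = (h/2)(1 − cos(πr))
β=30°: printed 0.9085 | uniform 2.5000, cycloidal 0.9085, simple-harmonic 1.4645
β=54°: printed 4.0082 | uniform 4.5000, cycloidal 4.0082, simple-harmonic 4.2178
β=66°: printed 5.9918 | uniform 5.5000, cycloidal 5.9918, simple-harmonic 5.7822
β=96°: printed 9.5137 | uniform 8.0000, cycloidal 9.5137, simple-harmonic 9.0451
only one law matches every sample → cycloidal

cycloidal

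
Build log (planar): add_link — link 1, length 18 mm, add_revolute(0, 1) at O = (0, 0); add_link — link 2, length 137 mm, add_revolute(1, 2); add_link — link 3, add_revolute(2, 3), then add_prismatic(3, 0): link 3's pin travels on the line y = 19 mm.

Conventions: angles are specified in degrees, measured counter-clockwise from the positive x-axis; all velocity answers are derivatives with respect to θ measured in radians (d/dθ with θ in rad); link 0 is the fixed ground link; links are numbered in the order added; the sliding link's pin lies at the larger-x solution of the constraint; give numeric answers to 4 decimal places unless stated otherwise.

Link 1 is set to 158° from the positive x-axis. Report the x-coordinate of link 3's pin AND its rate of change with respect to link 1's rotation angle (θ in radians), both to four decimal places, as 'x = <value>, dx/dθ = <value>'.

geometry: r = 18 mm, L = 137 mm, e = 19 mm
crank pin P = (r cos θ, r sin θ) = (-16.689309, 6.742919)
h = r sin θ − e = 6.742919 − 19 = -12.257081
x = r cos θ + √(L² − h²) = -16.689309 + 136.450592 = 119.761282
dx/dθ = −r sin θ − h·r cos θ/√(L² − h²) (θ in radians; h = -12.257081) = -8.242086

x = 119.7613, dx/dθ = -8.2421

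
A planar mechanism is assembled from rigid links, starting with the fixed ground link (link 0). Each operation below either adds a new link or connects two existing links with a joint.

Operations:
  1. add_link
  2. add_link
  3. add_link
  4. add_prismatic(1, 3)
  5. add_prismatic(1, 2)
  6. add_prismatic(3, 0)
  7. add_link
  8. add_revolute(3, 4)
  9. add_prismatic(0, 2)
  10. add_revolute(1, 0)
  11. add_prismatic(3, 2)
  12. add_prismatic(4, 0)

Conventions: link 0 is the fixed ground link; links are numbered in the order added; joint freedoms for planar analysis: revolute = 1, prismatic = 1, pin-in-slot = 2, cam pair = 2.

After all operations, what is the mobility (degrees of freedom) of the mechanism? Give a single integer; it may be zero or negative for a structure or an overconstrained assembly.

ground; <1,0,0>
#1 <2,0,0>
#2 <3,0,0>
#3 <4,0,0>
P:1↔3 J1 <4,1,0>
P:1↔2 J1 <4,2,0>
P:3↔0 J1 <4,3,0>
#4 <5,3,0>
R:3↔4 J1 <5,4,0>
P:0↔2 J1 <5,5,0>
R:1↔0 J1 <5,6,0>
P:3↔2 J1 <5,7,0>
P:4↔0 J1 <5,8,0>
3×4 − 2×8 − 1×0 = -4

M = -4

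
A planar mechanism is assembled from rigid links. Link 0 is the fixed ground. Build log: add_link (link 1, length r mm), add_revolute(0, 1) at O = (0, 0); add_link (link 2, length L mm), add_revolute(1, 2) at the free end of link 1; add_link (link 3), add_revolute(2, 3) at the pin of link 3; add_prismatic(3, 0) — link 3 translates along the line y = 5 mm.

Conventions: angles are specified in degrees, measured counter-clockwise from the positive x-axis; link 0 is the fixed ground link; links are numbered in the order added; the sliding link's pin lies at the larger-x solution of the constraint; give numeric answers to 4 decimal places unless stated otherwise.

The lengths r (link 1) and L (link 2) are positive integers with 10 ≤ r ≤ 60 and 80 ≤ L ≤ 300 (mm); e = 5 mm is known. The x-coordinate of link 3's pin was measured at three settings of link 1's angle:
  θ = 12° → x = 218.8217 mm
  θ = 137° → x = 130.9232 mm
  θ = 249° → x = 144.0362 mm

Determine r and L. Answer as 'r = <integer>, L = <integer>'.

constraint per measurement: (x − r cos θ)² + (r sin θ − e)² = L²
subtracting the θ₁ and θ₂ equations cancels the r² and L² terms:
r = (x₁² − x₂²) / (2[(x₁cos θ₁ + e sin θ₁) − (x₂cos θ₂ + e sin θ₂)]) = 50.0000 → r = 50
L² = (x₁ − r cos θ₁)² + (r sin θ₁ − e)² = 28899.9885 → L = 170.0000 → L = 170
check at θ₃=249°: x = 144.0362 (printed 144.0362) ✓

r = 50, L = 170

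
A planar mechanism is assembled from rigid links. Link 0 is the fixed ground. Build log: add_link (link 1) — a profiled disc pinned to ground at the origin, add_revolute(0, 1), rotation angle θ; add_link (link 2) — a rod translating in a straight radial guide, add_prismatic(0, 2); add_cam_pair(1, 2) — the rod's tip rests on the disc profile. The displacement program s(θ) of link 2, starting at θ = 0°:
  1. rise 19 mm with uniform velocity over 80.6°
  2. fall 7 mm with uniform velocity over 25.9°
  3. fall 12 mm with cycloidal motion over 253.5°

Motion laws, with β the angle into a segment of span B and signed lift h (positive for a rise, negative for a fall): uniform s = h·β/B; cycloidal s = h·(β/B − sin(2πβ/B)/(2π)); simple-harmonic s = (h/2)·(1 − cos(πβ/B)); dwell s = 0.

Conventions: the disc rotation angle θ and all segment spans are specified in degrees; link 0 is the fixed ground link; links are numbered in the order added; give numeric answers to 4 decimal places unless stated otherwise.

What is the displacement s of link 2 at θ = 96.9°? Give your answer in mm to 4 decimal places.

seg 1 [0°–80.6°] uniform, h=19: full span → s += 19 → s = 19.0000
seg 2 [80.6°–106.5°] uniform, h=-7: θ=96.9° here. β=16.3, B=25.9. -7·16.3/25.9 = -4.4054 → s = 14.5946

14.5946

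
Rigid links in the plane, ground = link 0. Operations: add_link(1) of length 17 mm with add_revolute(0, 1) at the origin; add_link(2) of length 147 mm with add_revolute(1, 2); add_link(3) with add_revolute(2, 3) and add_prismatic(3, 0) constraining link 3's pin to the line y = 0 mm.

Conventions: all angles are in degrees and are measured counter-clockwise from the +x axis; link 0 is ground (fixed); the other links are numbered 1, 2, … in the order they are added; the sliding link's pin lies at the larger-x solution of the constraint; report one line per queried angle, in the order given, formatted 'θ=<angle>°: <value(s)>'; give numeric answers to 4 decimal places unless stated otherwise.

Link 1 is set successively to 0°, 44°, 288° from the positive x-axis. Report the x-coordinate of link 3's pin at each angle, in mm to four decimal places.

geometry: r = 17 mm, L = 147 mm, e = 0 mm
θ=0°: crank pin P = (r cos θ, r sin θ) = (17.000000, 0.000000)
θ=0°: h = r sin θ − e = 0.000000 − 0 = 0.000000
θ=0°: x = r cos θ + √(L² − h²) = 17.000000 + 147.000000 = 164.000000
θ=44°: crank pin P = (r cos θ, r sin θ) = (12.228777, 11.809192)
θ=44°: h = r sin θ − e = 11.809192 − 0 = 11.809192
θ=44°: x = r cos θ + √(L² − h²) = 12.228777 + 146.524889 = 158.753665
θ=288°: crank pin P = (r cos θ, r sin θ) = (5.253289, -16.167961)
θ=288°: h = r sin θ − e = -16.167961 − 0 = -16.167961
θ=288°: x = r cos θ + √(L² − h²) = 5.253289 + 146.108169 = 151.361458

θ=0°: 164.0000
θ=44°: 158.7537
θ=288°: 151.3615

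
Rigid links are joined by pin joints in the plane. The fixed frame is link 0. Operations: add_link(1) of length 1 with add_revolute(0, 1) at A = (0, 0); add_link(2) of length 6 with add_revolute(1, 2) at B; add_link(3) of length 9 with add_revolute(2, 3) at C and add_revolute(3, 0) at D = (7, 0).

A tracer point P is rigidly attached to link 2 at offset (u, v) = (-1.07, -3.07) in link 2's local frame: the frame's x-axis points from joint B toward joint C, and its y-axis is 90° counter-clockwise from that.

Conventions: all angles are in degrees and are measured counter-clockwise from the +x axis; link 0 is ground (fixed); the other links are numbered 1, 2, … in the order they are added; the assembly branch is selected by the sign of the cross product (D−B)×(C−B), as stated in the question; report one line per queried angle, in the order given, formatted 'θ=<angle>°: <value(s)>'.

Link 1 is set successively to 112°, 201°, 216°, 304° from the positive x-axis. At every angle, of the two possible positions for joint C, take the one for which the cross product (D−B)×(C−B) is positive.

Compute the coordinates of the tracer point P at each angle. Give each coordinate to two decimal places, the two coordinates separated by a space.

A=(0,0), D=(7.00,0)
θ=112°: B = A + 1.00·(cos112°, sin112°) = (-0.3746, 0.9272)
θ=112°: |BD| = 7.4327
θ=112°: circle(B,6.00) ∩ circle(D,9.00): a=0.6892, h=5.9603
θ=112°:   candidates: C₊=(1.0527,6.7550) cross=44.301; C₋=(-0.4343,-5.0725) cross=-44.301
θ=112°:   branch + wants cross > 0 → take C=(1.0527,6.7550) (cross=44.301)
θ=112°: ex = (C−B)/|BC| = (0.2379,0.9713); ey = (-0.9713,0.2379)
θ=112°: P = B + -1.07·ex + -3.07·ey = (2.3527,-0.8424)
θ=201°: B = A + 1.00·(cos201°, sin201°) = (-0.9336, -0.3584)
θ=201°: |BD| = 7.9417
θ=201°: circle(B,6.00) ∩ circle(D,9.00): a=1.1377, h=5.8912
θ=201°:   candidates: C₊=(-0.0629,5.5781) cross=46.786; C₋=(0.4688,-6.1922) cross=-46.786
θ=201°:   branch + wants cross > 0 → take C=(-0.0629,5.5781) (cross=46.786)
θ=201°: ex = (C−B)/|BC| = (0.1451,0.9894); ey = (-0.9894,0.1451)
θ=201°: P = B + -1.07·ex + -3.07·ey = (1.9487,-1.8625)
θ=216°: B = A + 1.00·(cos216°, sin216°) = (-0.8090, -0.5878)
θ=216°: |BD| = 7.8311
θ=216°: circle(B,6.00) ∩ circle(D,9.00): a=1.0424, h=5.9088
θ=216°:   candidates: C₊=(-0.2131,5.3825) cross=46.272; C₋=(0.6739,-6.4016) cross=-46.272
θ=216°:   branch + wants cross > 0 → take C=(-0.2131,5.3825) (cross=46.272)
θ=216°: ex = (C−B)/|BC| = (0.0993,0.9951); ey = (-0.9951,0.0993)
θ=216°: P = B + -1.07·ex + -3.07·ey = (2.1395,-1.9574)
θ=304°: B = A + 1.00·(cos304°, sin304°) = (0.5592, -0.8290)
θ=304°: |BD| = 6.4939
θ=304°: circle(B,6.00) ∩ circle(D,9.00): a=-0.2178, h=5.9960
θ=304°:   candidates: C₊=(-0.4223,5.0901) cross=38.938; C₋=(1.1087,-6.8038) cross=-38.938
θ=304°:   branch + wants cross > 0 → take C=(-0.4223,5.0901) (cross=38.938)
θ=304°: ex = (C−B)/|BC| = (-0.1636,0.9865); ey = (-0.9865,-0.1636)
θ=304°: P = B + -1.07·ex + -3.07·ey = (3.7629,-1.3824)

θ=112°: 2.35 -0.84
θ=201°: 1.95 -1.86
θ=216°: 2.14 -1.96
θ=304°: 3.76 -1.38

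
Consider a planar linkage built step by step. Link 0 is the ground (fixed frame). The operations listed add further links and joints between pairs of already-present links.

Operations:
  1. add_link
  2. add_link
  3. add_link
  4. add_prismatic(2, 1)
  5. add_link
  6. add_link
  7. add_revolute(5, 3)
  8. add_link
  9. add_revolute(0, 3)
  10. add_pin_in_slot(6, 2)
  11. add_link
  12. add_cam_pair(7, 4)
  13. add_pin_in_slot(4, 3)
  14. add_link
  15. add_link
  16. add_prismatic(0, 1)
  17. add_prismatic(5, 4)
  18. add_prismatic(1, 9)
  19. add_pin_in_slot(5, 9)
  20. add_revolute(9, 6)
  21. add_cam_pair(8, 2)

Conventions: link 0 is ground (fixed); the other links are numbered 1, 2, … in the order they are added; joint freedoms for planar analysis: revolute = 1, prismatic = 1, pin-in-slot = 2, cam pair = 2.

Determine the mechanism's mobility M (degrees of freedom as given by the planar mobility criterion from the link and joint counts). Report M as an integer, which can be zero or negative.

L=1 J1=0 J2=0
add link → L=2 J1=0 J2=0
add link → L=3 J1=0 J2=0
add link → L=4 J1=0 J2=0
P@2,1 dof=1 J1 → L=4 J1=1 J2=0
add link → L=5 J1=1 J2=0
add link → L=6 J1=1 J2=0
R@5,3 dof=1 J1 → L=6 J1=2 J2=0
add link → L=7 J1=2 J2=0
R@0,3 dof=1 J1 → L=7 J1=3 J2=0
PS@6,2 dof=2 J2 → L=7 J1=3 J2=1
add link → L=8 J1=3 J2=1
C@7,4 dof=2 J2 → L=8 J1=3 J2=2
PS@4,3 dof=2 J2 → L=8 J1=3 J2=3
add link → L=9 J1=3 J2=3
add link → L=10 J1=3 J2=3
P@0,1 dof=1 J1 → L=10 J1=4 J2=3
P@5,4 dof=1 J1 → L=10 J1=5 J2=3
P@1,9 dof=1 J1 → L=10 J1=6 J2=3
PS@5,9 dof=2 J2 → L=10 J1=6 J2=4
R@9,6 dof=1 J1 → L=10 J1=7 J2=4
C@8,2 dof=2 J2 → L=10 J1=7 J2=5
M=3(L−1)−2J1−J2=3·9−2·7−5=8

M = 8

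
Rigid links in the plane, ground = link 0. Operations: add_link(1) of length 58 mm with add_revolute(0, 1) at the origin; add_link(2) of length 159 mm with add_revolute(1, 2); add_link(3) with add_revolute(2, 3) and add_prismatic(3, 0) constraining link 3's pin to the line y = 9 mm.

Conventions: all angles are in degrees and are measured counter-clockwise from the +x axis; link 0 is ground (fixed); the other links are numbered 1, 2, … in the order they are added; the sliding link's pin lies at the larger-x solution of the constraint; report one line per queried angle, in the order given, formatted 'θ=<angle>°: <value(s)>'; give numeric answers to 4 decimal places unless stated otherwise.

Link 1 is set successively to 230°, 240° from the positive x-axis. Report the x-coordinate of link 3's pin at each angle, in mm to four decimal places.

geometry: r = 58 mm, L = 159 mm, e = 9 mm
θ=230°: crank pin P = (r cos θ, r sin θ) = (-37.281681, -44.430578)
θ=230°: h = r sin θ − e = -44.430578 − 9 = -53.430578
θ=230°: x = r cos θ + √(L² − h²) = -37.281681 + 149.753709 = 112.472028
θ=240°: crank pin P = (r cos θ, r sin θ) = (-29.000000, -50.229473)
θ=240°: h = r sin θ − e = -50.229473 − 9 = -59.229473
θ=240°: x = r cos θ + √(L² − h²) = -29.000000 + 147.556326 = 118.556326

θ=230°: 112.4720
θ=240°: 118.5563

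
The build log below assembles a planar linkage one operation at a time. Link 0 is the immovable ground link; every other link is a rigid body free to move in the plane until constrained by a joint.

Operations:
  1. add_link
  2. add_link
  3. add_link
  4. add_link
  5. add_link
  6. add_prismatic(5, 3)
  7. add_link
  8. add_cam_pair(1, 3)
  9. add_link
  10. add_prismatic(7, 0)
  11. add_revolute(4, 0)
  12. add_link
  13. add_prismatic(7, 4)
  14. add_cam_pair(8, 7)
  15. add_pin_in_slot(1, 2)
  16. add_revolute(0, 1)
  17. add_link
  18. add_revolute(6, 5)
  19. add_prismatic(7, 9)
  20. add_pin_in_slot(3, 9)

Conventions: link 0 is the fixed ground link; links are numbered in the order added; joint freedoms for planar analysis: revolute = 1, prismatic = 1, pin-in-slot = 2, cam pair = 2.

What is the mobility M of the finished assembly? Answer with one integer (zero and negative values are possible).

ground; <1,0,0>
#1 <2,0,0>
#2 <3,0,0>
#3 <4,0,0>
#4 <5,0,0>
#5 <6,0,0>
P:5↔3 J1 <6,1,0>
#6 <7,1,0>
C:1↔3 J2 <7,1,1>
#7 <8,1,1>
P:7↔0 J1 <8,2,1>
R:4↔0 J1 <8,3,1>
#8 <9,3,1>
P:7↔4 J1 <9,4,1>
C:8↔7 J2 <9,4,2>
PS:1↔2 J2 <9,4,3>
R:0↔1 J1 <9,5,3>
#9 <10,5,3>
R:6↔5 J1 <10,6,3>
P:7↔9 J1 <10,7,3>
PS:3↔9 J2 <10,7,4>
3×9 − 2×7 − 1×4 = 9

M = 9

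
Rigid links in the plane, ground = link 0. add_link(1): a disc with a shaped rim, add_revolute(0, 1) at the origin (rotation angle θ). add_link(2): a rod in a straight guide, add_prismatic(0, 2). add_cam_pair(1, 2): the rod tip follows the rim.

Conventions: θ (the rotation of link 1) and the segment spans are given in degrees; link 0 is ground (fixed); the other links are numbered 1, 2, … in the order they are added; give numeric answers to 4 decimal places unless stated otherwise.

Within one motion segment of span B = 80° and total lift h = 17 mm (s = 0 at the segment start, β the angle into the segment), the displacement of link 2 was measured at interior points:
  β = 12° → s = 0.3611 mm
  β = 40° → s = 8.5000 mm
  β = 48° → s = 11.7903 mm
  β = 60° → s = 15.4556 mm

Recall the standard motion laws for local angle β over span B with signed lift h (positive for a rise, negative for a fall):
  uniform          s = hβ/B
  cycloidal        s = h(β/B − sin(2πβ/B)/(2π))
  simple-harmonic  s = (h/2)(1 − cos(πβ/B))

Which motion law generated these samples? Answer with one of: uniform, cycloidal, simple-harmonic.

candidates at β/B = r: uniform s = h·r (linear in β); cycloidal s = h·(r − sin(2πr)/(2π)); simple-harmonic s = (h/2)(1 − cos(πr))
β=12°: printed 0.3611 | uniform 2.5500, cycloidal 0.3611, simple-harmonic 0.9264
β=40°: printed 8.5000 | uniform 8.5000, cycloidal 8.5000, simple-harmonic 8.5000
β=48°: printed 11.7903 | uniform 10.2000, cycloidal 11.7903, simple-harmonic 11.1266
β=60°: printed 15.4556 | uniform 12.7500, cycloidal 15.4556, simple-harmonic 14.5104
only one law matches every sample → cycloidal

cycloidal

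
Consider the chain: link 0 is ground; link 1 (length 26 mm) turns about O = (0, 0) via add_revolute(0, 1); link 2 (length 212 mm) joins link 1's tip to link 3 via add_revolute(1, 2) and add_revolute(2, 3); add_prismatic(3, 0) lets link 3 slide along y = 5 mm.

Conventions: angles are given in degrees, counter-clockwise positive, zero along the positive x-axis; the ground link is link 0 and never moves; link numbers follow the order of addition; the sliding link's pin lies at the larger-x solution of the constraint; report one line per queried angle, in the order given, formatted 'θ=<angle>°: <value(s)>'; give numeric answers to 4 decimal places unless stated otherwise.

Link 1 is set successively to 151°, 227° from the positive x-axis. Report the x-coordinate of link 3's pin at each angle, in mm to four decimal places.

geometry: r = 26 mm, L = 212 mm, e = 5 mm
θ=151°: crank pin P = (r cos θ, r sin θ) = (-22.740112, 12.605050)
θ=151°: h = r sin θ − e = 12.605050 − 5 = 7.605050
θ=151°: x = r cos θ + √(L² − h²) = -22.740112 + 211.863549 = 189.123436
θ=227°: crank pin P = (r cos θ, r sin θ) = (-17.731957, -19.015196)
θ=227°: h = r sin θ − e = -19.015196 − 5 = -24.015196
θ=227°: x = r cos θ + √(L² − h²) = -17.731957 + 210.635397 = 192.903439

θ=151°: 189.1234
θ=227°: 192.9034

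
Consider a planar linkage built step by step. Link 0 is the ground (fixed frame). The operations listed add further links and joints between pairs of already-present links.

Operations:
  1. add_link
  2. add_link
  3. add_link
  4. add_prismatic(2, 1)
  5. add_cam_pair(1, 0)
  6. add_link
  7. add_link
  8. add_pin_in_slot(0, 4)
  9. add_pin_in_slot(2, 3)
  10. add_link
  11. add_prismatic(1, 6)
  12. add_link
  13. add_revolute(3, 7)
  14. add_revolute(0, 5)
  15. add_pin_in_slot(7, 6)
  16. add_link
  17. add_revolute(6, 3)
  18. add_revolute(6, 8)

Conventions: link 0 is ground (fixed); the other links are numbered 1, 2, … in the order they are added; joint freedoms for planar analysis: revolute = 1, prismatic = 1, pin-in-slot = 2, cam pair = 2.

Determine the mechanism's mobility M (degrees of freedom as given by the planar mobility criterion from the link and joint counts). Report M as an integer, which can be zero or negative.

L=1 J1=0 J2=0
add link → L=2 J1=0 J2=0
add link → L=3 J1=0 J2=0
add link → L=4 J1=0 J2=0
P@2,1 dof=1 J1 → L=4 J1=1 J2=0
C@1,0 dof=2 J2 → L=4 J1=1 J2=1
add link → L=5 J1=1 J2=1
add link → L=6 J1=1 J2=1
PS@0,4 dof=2 J2 → L=6 J1=1 J2=2
PS@2,3 dof=2 J2 → L=6 J1=1 J2=3
add link → L=7 J1=1 J2=3
P@1,6 dof=1 J1 → L=7 J1=2 J2=3
add link → L=8 J1=2 J2=3
R@3,7 dof=1 J1 → L=8 J1=3 J2=3
R@0,5 dof=1 J1 → L=8 J1=4 J2=3
PS@7,6 dof=2 J2 → L=8 J1=4 J2=4
add link → L=9 J1=4 J2=4
R@6,3 dof=1 J1 → L=9 J1=5 J2=4
R@6,8 dof=1 J1 → L=9 J1=6 J2=4
M=3(L−1)−2J1−J2=3·8−2·6−4=8

M = 8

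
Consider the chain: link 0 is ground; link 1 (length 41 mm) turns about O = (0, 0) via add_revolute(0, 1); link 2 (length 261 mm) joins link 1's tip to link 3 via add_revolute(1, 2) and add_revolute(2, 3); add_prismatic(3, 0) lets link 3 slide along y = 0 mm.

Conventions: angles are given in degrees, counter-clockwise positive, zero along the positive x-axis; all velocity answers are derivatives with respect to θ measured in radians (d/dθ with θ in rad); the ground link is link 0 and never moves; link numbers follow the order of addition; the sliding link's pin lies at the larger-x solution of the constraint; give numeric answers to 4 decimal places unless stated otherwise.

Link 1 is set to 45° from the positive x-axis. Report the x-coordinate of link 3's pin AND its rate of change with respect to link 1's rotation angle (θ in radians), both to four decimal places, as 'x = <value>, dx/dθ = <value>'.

geometry: r = 41 mm, L = 261 mm, e = 0 mm
crank pin P = (r cos θ, r sin θ) = (28.991378, 28.991378)
h = r sin θ − e = 28.991378 − 0 = 28.991378
x = r cos θ + √(L² − h²) = 28.991378 + 259.384849 = 288.376227
dx/dθ = −r sin θ − h·r cos θ/√(L² − h²) (θ in radians; h = 28.991378) = -32.231737

x = 288.3762, dx/dθ = -32.2317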